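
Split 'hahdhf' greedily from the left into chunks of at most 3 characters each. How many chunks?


'hahdhf' has 6 characters.
Chunking with max size 3:
  Chunk 1: 'hah' (positions 0-2)
  Chunk 2: 'dhf' (positions 3-5)
Total chunks: ceil(6 / 3) = 2

2


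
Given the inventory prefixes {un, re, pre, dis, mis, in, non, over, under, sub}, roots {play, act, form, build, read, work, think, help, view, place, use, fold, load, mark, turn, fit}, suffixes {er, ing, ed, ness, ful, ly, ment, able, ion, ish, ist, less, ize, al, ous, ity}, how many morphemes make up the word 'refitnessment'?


Segmenting 'refitnessment' against the inventory:
  're' -> prefix (morpheme 1)
  'fit' -> root (morpheme 2)
  'ness' -> suffix (morpheme 3)
  'ment' -> suffix (morpheme 4)
Total morphemes: 4

4


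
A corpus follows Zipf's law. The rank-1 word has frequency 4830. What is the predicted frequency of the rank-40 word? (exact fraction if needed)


Zipf's law: freq(rank) = f1 / rank
f1 = 4830, rank = 40
freq = 4830 / 40
GCD(4830, 40) = 10
Simplified: 483/4

483/4


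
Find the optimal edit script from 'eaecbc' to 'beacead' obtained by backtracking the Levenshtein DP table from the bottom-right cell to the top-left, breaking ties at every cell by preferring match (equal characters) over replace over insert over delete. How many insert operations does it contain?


Edit distance = 5. Backtracking from cell (6, 7) with preference match > replace > insert > delete,
then listing the resulting alignment 'eaecbc' -> 'beacead' left to right:
  Step 1: insert 'b' [insertion #1]
  Step 2: keep 'e'
  Step 3: keep 'a'
  Step 4: replace e->c
  Step 5: replace c->e
  Step 6: replace b->a
  Step 7: replace c->d
Total insertions: 1

1


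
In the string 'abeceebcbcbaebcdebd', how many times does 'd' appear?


Scanning 'abeceebcbcbaebcdebd' for 'd':
  Position 15: 'd' -> MATCH (count: 1)
  Position 18: 'd' -> MATCH (count: 2)
Total occurrences of 'd': 2

2


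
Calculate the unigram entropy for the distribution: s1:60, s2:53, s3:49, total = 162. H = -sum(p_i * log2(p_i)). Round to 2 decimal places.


Computing entropy H = -sum(p_i * log2(p_i)):
  s1: p = 60/162 = 0.3704, -p*log2(p) = 0.5307
  s2: p = 53/162 = 0.3272, -p*log2(p) = 0.5274
  s3: p = 49/162 = 0.3025, -p*log2(p) = 0.5218
H = sum of terms = 1.5799
Rounded to 2 decimals: 1.58

1.58


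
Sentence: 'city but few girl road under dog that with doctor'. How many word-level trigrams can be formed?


Word trigrams from [10] words:
  Trigram 1: (city but few)
  Trigram 2: (but few girl)
  Trigram 3: (few girl road)
  Trigram 4: (girl road under)
  Trigram 5: (road under dog)
  Trigram 6: (under dog that)
  Trigram 7: (dog that with)
  Trigram 8: (that with doctor)
Total word trigrams: 10 - 2 = 8

8


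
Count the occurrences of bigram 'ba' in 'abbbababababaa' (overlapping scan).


Scanning 'abbbababababaa' for bigram 'ba':
  Position 0: 'ab' -> no
  Position 1: 'bb' -> no
  Position 2: 'bb' -> no
  Position 3: 'ba' -> MATCH
  Position 4: 'ab' -> no
  Position 5: 'ba' -> MATCH
  Position 6: 'ab' -> no
  Position 7: 'ba' -> MATCH
  Position 8: 'ab' -> no
  Position 9: 'ba' -> MATCH
  Position 10: 'ab' -> no
  Position 11: 'ba' -> MATCH
  Position 12: 'aa' -> no
Total matches: 5

5


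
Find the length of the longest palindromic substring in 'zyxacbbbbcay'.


Scanning 'zyxacbbbbcay' for palindromic substrings.
Substring at positions 3-10: 'acbbbbca'.
Check: reverse('acbbbbca') = 'acbbbbca' -> palindrome confirmed.
Neighbouring characters ('x' / 'y') break symmetry, so it cannot extend further.
No longer palindromic substring exists; longest length = 8

8


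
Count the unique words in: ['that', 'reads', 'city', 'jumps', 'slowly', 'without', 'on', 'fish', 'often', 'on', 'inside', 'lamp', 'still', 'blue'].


Listing all tokens and tracking unique types:
  Token 1: 'that' -> NEW (unique so far: 1)
  Token 2: 'reads' -> NEW (unique so far: 2)
  Token 3: 'city' -> NEW (unique so far: 3)
  Token 4: 'jumps' -> NEW (unique so far: 4)
  Token 5: 'slowly' -> NEW (unique so far: 5)
  Token 6: 'without' -> NEW (unique so far: 6)
  Token 7: 'on' -> NEW (unique so far: 7)
  Token 8: 'fish' -> NEW (unique so far: 8)
  Token 9: 'often' -> NEW (unique so far: 9)
  Token 10: 'on' -> duplicate (unique so far: 9)
  Token 11: 'inside' -> NEW (unique so far: 10)
  Token 12: 'lamp' -> NEW (unique so far: 11)
  Token 13: 'still' -> NEW (unique so far: 12)
  Token 14: 'blue' -> NEW (unique so far: 13)
Unique types: ('blue', 'city', 'fish', 'inside', 'jumps', 'lamp', 'often', 'on', 'reads', 'slowly', 'still', 'that', 'without')
Vocabulary size: 13

13


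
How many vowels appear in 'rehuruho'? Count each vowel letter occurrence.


Scanning each character of 'rehuruho':
  Position 1: 'r' -> consonant (running count: 0)
  Position 2: 'e' -> vowel (running count: 1)
  Position 3: 'h' -> consonant (running count: 1)
  Position 4: 'u' -> vowel (running count: 2)
  Position 5: 'r' -> consonant (running count: 2)
  Position 6: 'u' -> vowel (running count: 3)
  Position 7: 'h' -> consonant (running count: 3)
  Position 8: 'o' -> vowel (running count: 4)
Total vowels: 4

4


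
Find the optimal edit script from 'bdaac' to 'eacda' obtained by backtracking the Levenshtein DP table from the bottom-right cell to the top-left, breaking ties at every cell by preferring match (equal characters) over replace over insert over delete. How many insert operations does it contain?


Edit distance = 5. Backtracking from cell (5, 5) with preference match > replace > insert > delete,
then listing the resulting alignment 'bdaac' -> 'eacda' left to right:
  Step 1: replace b->e
  Step 2: replace d->a
  Step 3: replace a->c
  Step 4: replace a->d
  Step 5: replace c->a
Total insertions: 0

0


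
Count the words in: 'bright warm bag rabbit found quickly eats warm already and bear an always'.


Counting words by splitting on spaces:
  Word 1: 'bright'
  Word 2: 'warm'
  Word 3: 'bag'
  Word 4: 'rabbit'
  Word 5: 'found'
  Word 6: 'quickly'
  Word 7: 'eats'
  Word 8: 'warm'
  Word 9: 'already'
  Word 10: 'and'
  Word 11: 'bear'
  Word 12: 'an'
  Word 13: 'always'
Total words: 13

13


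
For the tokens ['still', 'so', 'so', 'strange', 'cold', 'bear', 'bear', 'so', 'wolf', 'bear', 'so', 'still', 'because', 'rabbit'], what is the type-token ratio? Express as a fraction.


Tokens: 14
Unique types: ('bear', 'because', 'cold', 'rabbit', 'so', 'still', 'strange', 'wolf') = 8
TTR = 8/14
Simplify: divide both by 2 -> 4/7
TTR = 4/7

4/7


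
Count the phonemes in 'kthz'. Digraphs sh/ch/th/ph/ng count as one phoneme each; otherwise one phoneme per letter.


Parsing 'kthz' greedily, digraphs first:
  'k' -> consonant phoneme (phonemes so far: 1)
  'th' -> digraph (1 consonant phoneme) (phonemes so far: 2)
  'z' -> consonant phoneme (phonemes so far: 3)
Total phonemes: 3

3


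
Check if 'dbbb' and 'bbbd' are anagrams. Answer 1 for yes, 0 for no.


Sort characters of 'dbbb': 'bbbd'
Sort characters of 'bbbd': 'bbbd'
Sorted forms match -> they ARE anagrams
Result: 1

1


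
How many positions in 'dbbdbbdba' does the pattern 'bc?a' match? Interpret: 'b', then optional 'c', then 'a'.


Pattern: bc?a means 'b', then optional 'c', then 'a'.
Scanning 'dbbdbbdba' position-by-position:
  Pos 0: window 'dbb' -> no
  Pos 1: window 'bbd' -> no
  Pos 2: window 'bdb' -> no
  Pos 3: window 'dbb' -> no
  Pos 4: window 'bbd' -> no
  Pos 5: window 'bdb' -> no
  Pos 6: window 'dba' -> no
  Pos 7: window 'ba' -> MATCH
  Pos 8: window 'a' -> no
Total matches: 1

1


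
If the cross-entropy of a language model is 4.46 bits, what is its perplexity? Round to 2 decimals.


Perplexity formula: PP = 2^H
H = 4.46
PP = 2^4.46
Decompose: 2^4.46 = 2^4 * 2^0.46
2^4 = 16, 2^0.46 ~ 1.3755418
PP ~ 16 * 1.3755418 = 22.0086688
Rounded to 2 decimals: 22.01

22.01


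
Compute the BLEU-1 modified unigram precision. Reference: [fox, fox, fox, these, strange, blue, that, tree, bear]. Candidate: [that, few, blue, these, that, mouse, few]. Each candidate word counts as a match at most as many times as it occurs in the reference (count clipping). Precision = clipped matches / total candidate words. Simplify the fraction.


Reference word counts: {'bear': 1, 'blue': 1, 'fox': 3, 'strange': 1, 'that': 1, 'these': 1, 'tree': 1}
Checking each candidate word (with clipping):
  'that' -> in reference (ref count 1, used 1/1) -> match (matches: 1)
  'few' -> not in reference -> no match (matches: 1)
  'blue' -> in reference (ref count 1, used 1/1) -> match (matches: 2)
  'these' -> in reference (ref count 1, used 1/1) -> match (matches: 3)
  'that' -> ref count 1 already used up (1/1) -> clipped, no match (matches: 3)
  'mouse' -> not in reference -> no match (matches: 3)
  'few' -> not in reference -> no match (matches: 3)
Clipped matches: 3, Candidate length: 7
Precision = 3/7

3/7


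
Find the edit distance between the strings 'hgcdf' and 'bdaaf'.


Building DP table for s1='hgcdf' (len 5) and s2='bdaaf' (len 5):
       b  d  a  a  f
    0  1  2  3  4  5
  h 1  1  2  3  4  5
  g 2  2  2  3  4  5
  c 3  3  3  3  4  5
  d 4  4  3  4  4  5
  f 5  5  4  4  5  4
Edit distance = dp[5][5] = 4

4


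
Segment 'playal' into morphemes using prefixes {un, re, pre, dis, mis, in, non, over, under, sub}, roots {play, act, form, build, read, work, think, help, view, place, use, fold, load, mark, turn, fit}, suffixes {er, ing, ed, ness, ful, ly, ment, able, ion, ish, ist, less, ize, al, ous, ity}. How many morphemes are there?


Segmenting 'playal' against the inventory:
  'play' -> root (morpheme 1)
  'al' -> suffix (morpheme 2)
Total morphemes: 2

2


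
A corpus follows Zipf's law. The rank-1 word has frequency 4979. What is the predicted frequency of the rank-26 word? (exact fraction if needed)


Zipf's law: freq(rank) = f1 / rank
f1 = 4979, rank = 26
freq = 4979 / 26
GCD(4979, 26) = 13
Simplified: 383/2

383/2


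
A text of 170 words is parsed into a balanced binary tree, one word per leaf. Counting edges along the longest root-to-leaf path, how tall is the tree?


In a balanced binary tree with n leaves the deepest leaf is ceil(log2(n)) edges below the root.
log2(170) = 7.4094
ceil(7.4094) = 8
height (edges) = 8

8


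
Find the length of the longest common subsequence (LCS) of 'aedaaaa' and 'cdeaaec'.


DP table for LCS of 'aedaaaa' and 'cdeaaec':
       c  d  e  a  a  e  c
    0  0  0  0  0  0  0  0
  a 0  0  0  0  1  1  1  1
  e 0  0  0  1  1  1  2  2
  d 0  0  1  1  1  1  2  2
  a 0  0  1  1  2  2  2  2
  a 0  0  1  1  2  3  3  3
  a 0  0  1  1  2  3  3  3
  a 0  0  1  1  2  3  3  3
LCS: 'eaa'
LCS length = 3

3


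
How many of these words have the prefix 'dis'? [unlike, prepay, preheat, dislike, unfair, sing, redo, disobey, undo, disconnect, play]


Checking each word for prefix 'dis':
  'unlike' -> no (count: 0)
  'prepay' -> no (count: 0)
  'preheat' -> no (count: 0)
  'dislike' -> YES, starts with 'dis' (count: 1)
  'unfair' -> no (count: 1)
  'sing' -> no (count: 1)
  'redo' -> no (count: 1)
  'disobey' -> YES, starts with 'dis' (count: 2)
  'undo' -> no (count: 2)
  'disconnect' -> YES, starts with 'dis' (count: 3)
  'play' -> no (count: 3)
Total with prefix 'dis': 3

3


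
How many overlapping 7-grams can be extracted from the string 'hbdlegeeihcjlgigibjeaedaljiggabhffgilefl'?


String 'hbdlegeeihcjlgigibjeaedaljiggabhffgilefl' has length L = 40.
Number of overlapping n-grams = L - n + 1
Substituting: 40 - 7 + 1 = 34

34


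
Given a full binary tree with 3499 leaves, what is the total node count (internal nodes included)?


Leaf nodes (terminals): 3499
Internal nodes = n - 1 = 3499 - 1 = 3498
Total = leaves + internal = 3499 + 3498 = 6997

6997


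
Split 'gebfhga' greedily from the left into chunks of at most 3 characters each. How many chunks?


'gebfhga' has 7 characters.
Chunking with max size 3:
  Chunk 1: 'geb' (positions 0-2)
  Chunk 2: 'fhg' (positions 3-5)
  Chunk 3: 'a' (positions 6-6)
Total chunks: ceil(7 / 3) = 3

3


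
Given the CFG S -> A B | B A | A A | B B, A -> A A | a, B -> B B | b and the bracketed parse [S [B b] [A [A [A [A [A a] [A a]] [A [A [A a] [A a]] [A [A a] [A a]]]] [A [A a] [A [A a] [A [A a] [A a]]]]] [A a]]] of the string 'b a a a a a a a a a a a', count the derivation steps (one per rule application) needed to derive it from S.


Every bracketed nonterminal node [X ...] in the tree is produced by exactly one rule application.
Reading the tree off as a leftmost derivation:
  Step 1: S  =>  B A   (applied S -> B A)
  Step 2: B A  =>  b A   (applied B -> b)
  Step 3: b A  =>  b A A   (applied A -> A A)
  Step 4: b A A  =>  b A A A   (applied A -> A A)
  Step 5: b A A A  =>  b A A A A   (applied A -> A A)
  Step 6: b A A A A  =>  b A A A A A   (applied A -> A A)
  Step 7: b A A A A A  =>  b a A A A A   (applied A -> a)
  Step 8: b a A A A A  =>  b a a A A A   (applied A -> a)
  Step 9: b a a A A A  =>  b a a A A A A   (applied A -> A A)
  Step 10: b a a A A A A  =>  b a a A A A A A   (applied A -> A A)
  Step 11: b a a A A A A A  =>  b a a a A A A A   (applied A -> a)
  Step 12: b a a a A A A A  =>  b a a a a A A A   (applied A -> a)
  Step 13: b a a a a A A A  =>  b a a a a A A A A   (applied A -> A A)
  Step 14: b a a a a A A A A  =>  b a a a a a A A A   (applied A -> a)
  Step 15: b a a a a a A A A  =>  b a a a a a a A A   (applied A -> a)
  Step 16: b a a a a a a A A  =>  b a a a a a a A A A   (applied A -> A A)
  Step 17: b a a a a a a A A A  =>  b a a a a a a a A A   (applied A -> a)
  Step 18: b a a a a a a a A A  =>  b a a a a a a a A A A   (applied A -> A A)
  Step 19: b a a a a a a a A A A  =>  b a a a a a a a a A A   (applied A -> a)
  Step 20: b a a a a a a a a A A  =>  b a a a a a a a a A A A   (applied A -> A A)
  Step 21: b a a a a a a a a A A A  =>  b a a a a a a a a a A A   (applied A -> a)
  Step 22: b a a a a a a a a a A A  =>  b a a a a a a a a a a A   (applied A -> a)
  Step 23: b a a a a a a a a a a A  =>  b a a a a a a a a a a a   (applied A -> a)
Final yield: b a a a a a a a a a a a
Total rewrite steps: 23

23


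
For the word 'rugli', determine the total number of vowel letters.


Scanning each character of 'rugli':
  Position 1: 'r' -> consonant (running count: 0)
  Position 2: 'u' -> vowel (running count: 1)
  Position 3: 'g' -> consonant (running count: 1)
  Position 4: 'l' -> consonant (running count: 1)
  Position 5: 'i' -> vowel (running count: 2)
Total vowels: 2

2


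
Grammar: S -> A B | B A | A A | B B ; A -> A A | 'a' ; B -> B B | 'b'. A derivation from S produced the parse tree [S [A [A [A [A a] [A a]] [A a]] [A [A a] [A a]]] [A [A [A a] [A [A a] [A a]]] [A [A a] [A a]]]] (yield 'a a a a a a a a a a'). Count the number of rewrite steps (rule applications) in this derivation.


Every bracketed nonterminal node [X ...] in the tree is produced by exactly one rule application.
Reading the tree off as a leftmost derivation:
  Step 1: S  =>  A A   (applied S -> A A)
  Step 2: A A  =>  A A A   (applied A -> A A)
  Step 3: A A A  =>  A A A A   (applied A -> A A)
  Step 4: A A A A  =>  A A A A A   (applied A -> A A)
  Step 5: A A A A A  =>  a A A A A   (applied A -> a)
  Step 6: a A A A A  =>  a a A A A   (applied A -> a)
  Step 7: a a A A A  =>  a a a A A   (applied A -> a)
  Step 8: a a a A A  =>  a a a A A A   (applied A -> A A)
  Step 9: a a a A A A  =>  a a a a A A   (applied A -> a)
  Step 10: a a a a A A  =>  a a a a a A   (applied A -> a)
  Step 11: a a a a a A  =>  a a a a a A A   (applied A -> A A)
  Step 12: a a a a a A A  =>  a a a a a A A A   (applied A -> A A)
  Step 13: a a a a a A A A  =>  a a a a a a A A   (applied A -> a)
  Step 14: a a a a a a A A  =>  a a a a a a A A A   (applied A -> A A)
  Step 15: a a a a a a A A A  =>  a a a a a a a A A   (applied A -> a)
  Step 16: a a a a a a a A A  =>  a a a a a a a a A   (applied A -> a)
  Step 17: a a a a a a a a A  =>  a a a a a a a a A A   (applied A -> A A)
  Step 18: a a a a a a a a A A  =>  a a a a a a a a a A   (applied A -> a)
  Step 19: a a a a a a a a a A  =>  a a a a a a a a a a   (applied A -> a)
Final yield: a a a a a a a a a a
Total rewrite steps: 19

19


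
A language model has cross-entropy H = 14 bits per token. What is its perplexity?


Perplexity formula: PP = 2^H
H = 14
PP = 2^14
PP = 2^14 = 16384

16384


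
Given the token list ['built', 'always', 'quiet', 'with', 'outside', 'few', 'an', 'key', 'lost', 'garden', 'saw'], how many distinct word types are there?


Listing all tokens and tracking unique types:
  Token 1: 'built' -> NEW (unique so far: 1)
  Token 2: 'always' -> NEW (unique so far: 2)
  Token 3: 'quiet' -> NEW (unique so far: 3)
  Token 4: 'with' -> NEW (unique so far: 4)
  Token 5: 'outside' -> NEW (unique so far: 5)
  Token 6: 'few' -> NEW (unique so far: 6)
  Token 7: 'an' -> NEW (unique so far: 7)
  Token 8: 'key' -> NEW (unique so far: 8)
  Token 9: 'lost' -> NEW (unique so far: 9)
  Token 10: 'garden' -> NEW (unique so far: 10)
  Token 11: 'saw' -> NEW (unique so far: 11)
Unique types: ('always', 'an', 'built', 'few', 'garden', 'key', 'lost', 'outside', 'quiet', 'saw', 'with')
Vocabulary size: 11

11


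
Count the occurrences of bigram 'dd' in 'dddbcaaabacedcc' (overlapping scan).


Scanning 'dddbcaaabacedcc' for bigram 'dd':
  Position 0: 'dd' -> MATCH
  Position 1: 'dd' -> MATCH
  Position 2: 'db' -> no
  Position 3: 'bc' -> no
  Position 4: 'ca' -> no
  Position 5: 'aa' -> no
  Position 6: 'aa' -> no
  Position 7: 'ab' -> no
  Position 8: 'ba' -> no
  Position 9: 'ac' -> no
  Position 10: 'ce' -> no
  Position 11: 'ed' -> no
  Position 12: 'dc' -> no
  Position 13: 'cc' -> no
Total matches: 2

2


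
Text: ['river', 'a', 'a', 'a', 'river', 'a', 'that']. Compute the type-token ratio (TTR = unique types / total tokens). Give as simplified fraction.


Tokens: 7
Unique types: ('a', 'river', 'that') = 3
TTR = 3/7
Already in lowest terms.

3/7


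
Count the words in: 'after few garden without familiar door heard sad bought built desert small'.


Counting words by splitting on spaces:
  Word 1: 'after'
  Word 2: 'few'
  Word 3: 'garden'
  Word 4: 'without'
  Word 5: 'familiar'
  Word 6: 'door'
  Word 7: 'heard'
  Word 8: 'sad'
  Word 9: 'bought'
  Word 10: 'built'
  Word 11: 'desert'
  Word 12: 'small'
Total words: 12

12


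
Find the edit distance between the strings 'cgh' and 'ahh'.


Building DP table for s1='cgh' (len 3) and s2='ahh' (len 3):
       a  h  h
    0  1  2  3
  c 1  1  2  3
  g 2  2  2  3
  h 3  3  2  2
Edit distance = dp[3][3] = 2

2


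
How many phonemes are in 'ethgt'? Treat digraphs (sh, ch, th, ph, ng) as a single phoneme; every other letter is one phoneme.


Parsing 'ethgt' greedily, digraphs first:
  'e' -> vowel phoneme (phonemes so far: 1)
  'th' -> digraph (1 consonant phoneme) (phonemes so far: 2)
  'g' -> consonant phoneme (phonemes so far: 3)
  't' -> consonant phoneme (phonemes so far: 4)
Total phonemes: 4

4


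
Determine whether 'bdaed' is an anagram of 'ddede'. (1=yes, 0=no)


Sort characters of 'bdaed': 'abdde'
Sort characters of 'ddede': 'dddee'
Sorted forms differ -> they are NOT anagrams
Result: 0

0


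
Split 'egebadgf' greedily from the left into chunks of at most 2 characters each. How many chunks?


'egebadgf' has 8 characters.
Chunking with max size 2:
  Chunk 1: 'eg' (positions 0-1)
  Chunk 2: 'eb' (positions 2-3)
  Chunk 3: 'ad' (positions 4-5)
  Chunk 4: 'gf' (positions 6-7)
Total chunks: ceil(8 / 2) = 4

4


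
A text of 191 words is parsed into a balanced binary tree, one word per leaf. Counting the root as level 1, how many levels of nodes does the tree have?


In a balanced binary tree with n leaves the deepest leaf is ceil(log2(n)) edges below the root,
so counting node levels inclusive of root and leaves gives ceil(log2(n)) + 1 levels.
log2(191) = 7.5774
ceil(7.5774) = 8
levels = 8 + 1 = 9

9


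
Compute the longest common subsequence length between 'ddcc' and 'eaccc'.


DP table for LCS of 'ddcc' and 'eaccc':
       e  a  c  c  c
    0  0  0  0  0  0
  d 0  0  0  0  0  0
  d 0  0  0  0  0  0
  c 0  0  0  1  1  1
  c 0  0  0  1  2  2
LCS: 'cc'
LCS length = 2

2


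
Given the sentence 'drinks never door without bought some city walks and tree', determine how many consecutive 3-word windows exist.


Word trigrams from [10] words:
  Trigram 1: (drinks never door)
  Trigram 2: (never door without)
  Trigram 3: (door without bought)
  Trigram 4: (without bought some)
  Trigram 5: (bought some city)
  Trigram 6: (some city walks)
  Trigram 7: (city walks and)
  Trigram 8: (walks and tree)
Total word trigrams: 10 - 2 = 8

8


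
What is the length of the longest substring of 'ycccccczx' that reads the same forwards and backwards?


Scanning 'ycccccczx' for palindromic substrings.
Substring at positions 1-6: 'cccccc'.
Check: reverse('cccccc') = 'cccccc' -> palindrome confirmed.
Neighbouring characters ('y' / 'z') break symmetry, so it cannot extend further.
No longer palindromic substring exists; longest length = 6

6


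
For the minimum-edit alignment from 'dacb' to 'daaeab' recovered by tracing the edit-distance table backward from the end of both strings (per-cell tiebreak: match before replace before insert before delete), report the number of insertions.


Edit distance = 3. Backtracking from cell (4, 6) with preference match > replace > insert > delete,
then listing the resulting alignment 'dacb' -> 'daaeab' left to right:
  Step 1: keep 'd'
  Step 2: insert 'a' [insertion #1]
  Step 3: keep 'a'
  Step 4: insert 'e' [insertion #2]
  Step 5: replace c->a
  Step 6: keep 'b'
Total insertions: 2

2


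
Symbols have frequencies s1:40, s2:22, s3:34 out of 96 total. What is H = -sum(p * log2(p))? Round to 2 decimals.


Computing entropy H = -sum(p_i * log2(p_i)):
  s1: p = 40/96 = 0.4167, -p*log2(p) = 0.5263
  s2: p = 22/96 = 0.2292, -p*log2(p) = 0.4871
  s3: p = 34/96 = 0.3542, -p*log2(p) = 0.5304
H = sum of terms = 1.5438
Rounded to 2 decimals: 1.54

1.54


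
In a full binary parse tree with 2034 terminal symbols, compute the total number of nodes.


Leaf nodes (terminals): 2034
Internal nodes = n - 1 = 2034 - 1 = 2033
Total = leaves + internal = 2034 + 2033 = 4067

4067


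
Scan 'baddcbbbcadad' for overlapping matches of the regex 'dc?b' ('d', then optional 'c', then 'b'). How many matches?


Pattern: dc?b means 'd', then optional 'c', then 'b'.
Scanning 'baddcbbbcadad' position-by-position:
  Pos 0: window 'bad' -> no
  Pos 1: window 'add' -> no
  Pos 2: window 'ddc' -> no
  Pos 3: window 'dcb' -> MATCH
  Pos 4: window 'cbb' -> no
  Pos 5: window 'bbb' -> no
  Pos 6: window 'bbc' -> no
  Pos 7: window 'bca' -> no
  Pos 8: window 'cad' -> no
  Pos 9: window 'ada' -> no
  Pos 10: window 'dad' -> no
  Pos 11: window 'ad' -> no
  Pos 12: window 'd' -> no
Total matches: 1

1


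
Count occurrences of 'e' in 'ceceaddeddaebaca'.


Scanning 'ceceaddeddaebaca' for 'e':
  Position 1: 'e' -> MATCH (count: 1)
  Position 3: 'e' -> MATCH (count: 2)
  Position 7: 'e' -> MATCH (count: 3)
  Position 11: 'e' -> MATCH (count: 4)
Total occurrences of 'e': 4

4


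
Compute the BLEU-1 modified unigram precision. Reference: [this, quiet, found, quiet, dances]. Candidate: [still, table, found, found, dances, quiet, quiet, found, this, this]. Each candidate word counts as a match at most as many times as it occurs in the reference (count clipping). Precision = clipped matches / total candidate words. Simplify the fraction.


Reference word counts: {'dances': 1, 'found': 1, 'quiet': 2, 'this': 1}
Checking each candidate word (with clipping):
  'still' -> not in reference -> no match (matches: 0)
  'table' -> not in reference -> no match (matches: 0)
  'found' -> in reference (ref count 1, used 1/1) -> match (matches: 1)
  'found' -> ref count 1 already used up (1/1) -> clipped, no match (matches: 1)
  'dances' -> in reference (ref count 1, used 1/1) -> match (matches: 2)
  'quiet' -> in reference (ref count 2, used 1/2) -> match (matches: 3)
  'quiet' -> in reference (ref count 2, used 2/2) -> match (matches: 4)
  'found' -> ref count 1 already used up (1/1) -> clipped, no match (matches: 4)
  'this' -> in reference (ref count 1, used 1/1) -> match (matches: 5)
  'this' -> ref count 1 already used up (1/1) -> clipped, no match (matches: 5)
Clipped matches: 5, Candidate length: 10
Precision = 5/10 = 1/2

1/2


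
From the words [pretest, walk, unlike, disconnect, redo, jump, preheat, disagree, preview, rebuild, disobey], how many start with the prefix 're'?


Checking each word for prefix 're':
  'pretest' -> no (count: 0)
  'walk' -> no (count: 0)
  'unlike' -> no (count: 0)
  'disconnect' -> no (count: 0)
  'redo' -> YES, starts with 're' (count: 1)
  'jump' -> no (count: 1)
  'preheat' -> no (count: 1)
  'disagree' -> no (count: 1)
  'preview' -> no (count: 1)
  'rebuild' -> YES, starts with 're' (count: 2)
  'disobey' -> no (count: 2)
Total with prefix 're': 2

2


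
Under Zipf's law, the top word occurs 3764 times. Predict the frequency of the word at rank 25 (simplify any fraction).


Zipf's law: freq(rank) = f1 / rank
f1 = 3764, rank = 25
freq = 3764 / 25
GCD(3764, 25) = 1
Simplified: 3764/25

3764/25


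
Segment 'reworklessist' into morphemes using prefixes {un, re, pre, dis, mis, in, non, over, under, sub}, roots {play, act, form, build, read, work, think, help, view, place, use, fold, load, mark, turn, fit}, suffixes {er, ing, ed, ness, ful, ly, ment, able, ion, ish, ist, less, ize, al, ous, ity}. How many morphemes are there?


Segmenting 'reworklessist' against the inventory:
  're' -> prefix (morpheme 1)
  'work' -> root (morpheme 2)
  'less' -> suffix (morpheme 3)
  'ist' -> suffix (morpheme 4)
Total morphemes: 4

4


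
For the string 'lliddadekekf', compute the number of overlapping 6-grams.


String 'lliddadekekf' has length L = 12.
Number of overlapping n-grams = L - n + 1
Substituting: 12 - 6 + 1 = 7

7


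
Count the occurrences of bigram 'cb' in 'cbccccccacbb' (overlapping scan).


Scanning 'cbccccccacbb' for bigram 'cb':
  Position 0: 'cb' -> MATCH
  Position 1: 'bc' -> no
  Position 2: 'cc' -> no
  Position 3: 'cc' -> no
  Position 4: 'cc' -> no
  Position 5: 'cc' -> no
  Position 6: 'cc' -> no
  Position 7: 'ca' -> no
  Position 8: 'ac' -> no
  Position 9: 'cb' -> MATCH
  Position 10: 'bb' -> no
Total matches: 2

2


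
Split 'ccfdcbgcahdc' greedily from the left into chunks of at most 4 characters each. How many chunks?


'ccfdcbgcahdc' has 12 characters.
Chunking with max size 4:
  Chunk 1: 'ccfd' (positions 0-3)
  Chunk 2: 'cbgc' (positions 4-7)
  Chunk 3: 'ahdc' (positions 8-11)
Total chunks: ceil(12 / 4) = 3

3


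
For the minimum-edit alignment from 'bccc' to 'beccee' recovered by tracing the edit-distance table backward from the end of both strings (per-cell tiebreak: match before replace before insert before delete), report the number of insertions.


Edit distance = 3. Backtracking from cell (4, 6) with preference match > replace > insert > delete,
then listing the resulting alignment 'bccc' -> 'beccee' left to right:
  Step 1: keep 'b'
  Step 2: insert 'e' [insertion #1]
  Step 3: keep 'c'
  Step 4: keep 'c'
  Step 5: insert 'e' [insertion #2]
  Step 6: replace c->e
Total insertions: 2

2


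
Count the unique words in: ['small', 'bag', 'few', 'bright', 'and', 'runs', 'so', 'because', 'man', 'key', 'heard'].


Listing all tokens and tracking unique types:
  Token 1: 'small' -> NEW (unique so far: 1)
  Token 2: 'bag' -> NEW (unique so far: 2)
  Token 3: 'few' -> NEW (unique so far: 3)
  Token 4: 'bright' -> NEW (unique so far: 4)
  Token 5: 'and' -> NEW (unique so far: 5)
  Token 6: 'runs' -> NEW (unique so far: 6)
  Token 7: 'so' -> NEW (unique so far: 7)
  Token 8: 'because' -> NEW (unique so far: 8)
  Token 9: 'man' -> NEW (unique so far: 9)
  Token 10: 'key' -> NEW (unique so far: 10)
  Token 11: 'heard' -> NEW (unique so far: 11)
Unique types: ('and', 'bag', 'because', 'bright', 'few', 'heard', 'key', 'man', 'runs', 'small', 'so')
Vocabulary size: 11

11


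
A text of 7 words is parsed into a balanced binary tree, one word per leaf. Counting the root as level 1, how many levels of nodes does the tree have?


In a balanced binary tree with n leaves the deepest leaf is ceil(log2(n)) edges below the root,
so counting node levels inclusive of root and leaves gives ceil(log2(n)) + 1 levels.
log2(7) = 2.8074
ceil(2.8074) = 3
levels = 3 + 1 = 4

4


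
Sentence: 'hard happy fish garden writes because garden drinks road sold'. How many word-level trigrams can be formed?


Word trigrams from [10] words:
  Trigram 1: (hard happy fish)
  Trigram 2: (happy fish garden)
  Trigram 3: (fish garden writes)
  Trigram 4: (garden writes because)
  Trigram 5: (writes because garden)
  Trigram 6: (because garden drinks)
  Trigram 7: (garden drinks road)
  Trigram 8: (drinks road sold)
Total word trigrams: 10 - 2 = 8

8


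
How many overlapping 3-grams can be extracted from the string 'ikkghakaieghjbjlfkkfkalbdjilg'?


String 'ikkghakaieghjbjlfkkfkalbdjilg' has length L = 29.
Number of overlapping n-grams = L - n + 1
Substituting: 29 - 3 + 1 = 27

27


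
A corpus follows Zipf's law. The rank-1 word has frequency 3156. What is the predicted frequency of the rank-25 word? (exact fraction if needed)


Zipf's law: freq(rank) = f1 / rank
f1 = 3156, rank = 25
freq = 3156 / 25
GCD(3156, 25) = 1
Simplified: 3156/25

3156/25


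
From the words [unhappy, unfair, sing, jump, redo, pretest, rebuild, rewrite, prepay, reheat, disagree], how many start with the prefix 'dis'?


Checking each word for prefix 'dis':
  'unhappy' -> no (count: 0)
  'unfair' -> no (count: 0)
  'sing' -> no (count: 0)
  'jump' -> no (count: 0)
  'redo' -> no (count: 0)
  'pretest' -> no (count: 0)
  'rebuild' -> no (count: 0)
  'rewrite' -> no (count: 0)
  'prepay' -> no (count: 0)
  'reheat' -> no (count: 0)
  'disagree' -> YES, starts with 'dis' (count: 1)
Total with prefix 'dis': 1

1


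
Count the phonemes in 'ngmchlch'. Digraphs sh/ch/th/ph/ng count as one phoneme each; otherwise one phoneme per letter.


Parsing 'ngmchlch' greedily, digraphs first:
  'ng' -> digraph (1 consonant phoneme) (phonemes so far: 1)
  'm' -> consonant phoneme (phonemes so far: 2)
  'ch' -> digraph (1 consonant phoneme) (phonemes so far: 3)
  'l' -> consonant phoneme (phonemes so far: 4)
  'ch' -> digraph (1 consonant phoneme) (phonemes so far: 5)
Total phonemes: 5

5


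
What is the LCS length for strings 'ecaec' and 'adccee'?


DP table for LCS of 'ecaec' and 'adccee':
       a  d  c  c  e  e
    0  0  0  0  0  0  0
  e 0  0  0  0  0  1  1
  c 0  0  0  1  1  1  1
  a 0  1  1  1  1  1  1
  e 0  1  1  1  1  2  2
  c 0  1  1  2  2  2  2
LCS: 'ee'
LCS length = 2

2


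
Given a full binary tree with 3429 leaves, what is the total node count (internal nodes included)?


Leaf nodes (terminals): 3429
Internal nodes = n - 1 = 3429 - 1 = 3428
Total = leaves + internal = 3429 + 3428 = 6857

6857


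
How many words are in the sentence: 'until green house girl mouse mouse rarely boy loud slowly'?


Counting words by splitting on spaces:
  Word 1: 'until'
  Word 2: 'green'
  Word 3: 'house'
  Word 4: 'girl'
  Word 5: 'mouse'
  Word 6: 'mouse'
  Word 7: 'rarely'
  Word 8: 'boy'
  Word 9: 'loud'
  Word 10: 'slowly'
Total words: 10

10


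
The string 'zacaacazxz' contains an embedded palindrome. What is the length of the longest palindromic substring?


Scanning 'zacaacazxz' for palindromic substrings.
Substring at positions 0-7: 'zacaacaz'.
Check: reverse('zacaacaz') = 'zacaacaz' -> palindrome confirmed.
Neighbouring characters ('-' / 'x') break symmetry, so it cannot extend further.
No longer palindromic substring exists; longest length = 8

8


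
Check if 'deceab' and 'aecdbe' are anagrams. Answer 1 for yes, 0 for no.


Sort characters of 'deceab': 'abcdee'
Sort characters of 'aecdbe': 'abcdee'
Sorted forms match -> they ARE anagrams
Result: 1

1


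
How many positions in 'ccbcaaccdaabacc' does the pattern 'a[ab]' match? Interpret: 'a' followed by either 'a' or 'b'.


Pattern: a[ab] means 'a' followed by either 'a' or 'b'.
Scanning 'ccbcaaccdaabacc' position-by-position:
  Pos 0: window 'cc' -> no
  Pos 1: window 'cb' -> no
  Pos 2: window 'bc' -> no
  Pos 3: window 'ca' -> no
  Pos 4: window 'aa' -> MATCH
  Pos 5: window 'ac' -> no
  Pos 6: window 'cc' -> no
  Pos 7: window 'cd' -> no
  Pos 8: window 'da' -> no
  Pos 9: window 'aa' -> MATCH
  Pos 10: window 'ab' -> MATCH
  Pos 11: window 'ba' -> no
  Pos 12: window 'ac' -> no
  Pos 13: window 'cc' -> no
  Pos 14: window 'c' -> no
Total matches: 3

3


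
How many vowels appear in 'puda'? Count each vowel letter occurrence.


Scanning each character of 'puda':
  Position 1: 'p' -> consonant (running count: 0)
  Position 2: 'u' -> vowel (running count: 1)
  Position 3: 'd' -> consonant (running count: 1)
  Position 4: 'a' -> vowel (running count: 2)
Total vowels: 2

2


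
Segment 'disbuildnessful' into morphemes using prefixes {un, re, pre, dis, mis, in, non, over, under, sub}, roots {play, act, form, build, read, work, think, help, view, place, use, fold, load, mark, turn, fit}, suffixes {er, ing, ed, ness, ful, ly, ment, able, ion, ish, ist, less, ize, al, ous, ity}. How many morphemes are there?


Segmenting 'disbuildnessful' against the inventory:
  'dis' -> prefix (morpheme 1)
  'build' -> root (morpheme 2)
  'ness' -> suffix (morpheme 3)
  'ful' -> suffix (morpheme 4)
Total morphemes: 4

4


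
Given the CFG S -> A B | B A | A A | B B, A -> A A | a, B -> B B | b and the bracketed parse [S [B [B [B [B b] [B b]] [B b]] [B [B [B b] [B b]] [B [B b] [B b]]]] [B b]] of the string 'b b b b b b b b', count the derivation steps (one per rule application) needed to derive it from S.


Every bracketed nonterminal node [X ...] in the tree is produced by exactly one rule application.
Reading the tree off as a leftmost derivation:
  Step 1: S  =>  B B   (applied S -> B B)
  Step 2: B B  =>  B B B   (applied B -> B B)
  Step 3: B B B  =>  B B B B   (applied B -> B B)
  Step 4: B B B B  =>  B B B B B   (applied B -> B B)
  Step 5: B B B B B  =>  b B B B B   (applied B -> b)
  Step 6: b B B B B  =>  b b B B B   (applied B -> b)
  Step 7: b b B B B  =>  b b b B B   (applied B -> b)
  Step 8: b b b B B  =>  b b b B B B   (applied B -> B B)
  Step 9: b b b B B B  =>  b b b B B B B   (applied B -> B B)
  Step 10: b b b B B B B  =>  b b b b B B B   (applied B -> b)
  Step 11: b b b b B B B  =>  b b b b b B B   (applied B -> b)
  Step 12: b b b b b B B  =>  b b b b b B B B   (applied B -> B B)
  Step 13: b b b b b B B B  =>  b b b b b b B B   (applied B -> b)
  Step 14: b b b b b b B B  =>  b b b b b b b B   (applied B -> b)
  Step 15: b b b b b b b B  =>  b b b b b b b b   (applied B -> b)
Final yield: b b b b b b b b
Total rewrite steps: 15

15


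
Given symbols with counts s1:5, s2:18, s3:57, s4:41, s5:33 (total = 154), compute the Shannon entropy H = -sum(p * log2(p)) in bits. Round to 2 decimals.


Computing entropy H = -sum(p_i * log2(p_i)):
  s1: p = 5/154 = 0.0325, -p*log2(p) = 0.1605
  s2: p = 18/154 = 0.1169, -p*log2(p) = 0.3620
  s3: p = 57/154 = 0.3701, -p*log2(p) = 0.5307
  s4: p = 41/154 = 0.2662, -p*log2(p) = 0.5083
  s5: p = 33/154 = 0.2143, -p*log2(p) = 0.4762
H = sum of terms = 2.0377
Rounded to 2 decimals: 2.04

2.04


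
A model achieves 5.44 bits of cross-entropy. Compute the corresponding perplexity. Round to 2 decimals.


Perplexity formula: PP = 2^H
H = 5.44
PP = 2^5.44
Decompose: 2^5.44 = 2^5 * 2^0.44
2^5 = 32, 2^0.44 ~ 1.3566043
PP ~ 32 * 1.3566043 = 43.4113376
Rounded to 2 decimals: 43.41

43.41


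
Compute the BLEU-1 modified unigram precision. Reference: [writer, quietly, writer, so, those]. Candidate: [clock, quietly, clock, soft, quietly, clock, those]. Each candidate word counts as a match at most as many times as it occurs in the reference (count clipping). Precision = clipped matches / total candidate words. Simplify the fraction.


Reference word counts: {'quietly': 1, 'so': 1, 'those': 1, 'writer': 2}
Checking each candidate word (with clipping):
  'clock' -> not in reference -> no match (matches: 0)
  'quietly' -> in reference (ref count 1, used 1/1) -> match (matches: 1)
  'clock' -> not in reference -> no match (matches: 1)
  'soft' -> not in reference -> no match (matches: 1)
  'quietly' -> ref count 1 already used up (1/1) -> clipped, no match (matches: 1)
  'clock' -> not in reference -> no match (matches: 1)
  'those' -> in reference (ref count 1, used 1/1) -> match (matches: 2)
Clipped matches: 2, Candidate length: 7
Precision = 2/7

2/7


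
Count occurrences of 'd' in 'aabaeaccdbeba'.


Scanning 'aabaeaccdbeba' for 'd':
  Position 8: 'd' -> MATCH (count: 1)
Total occurrences of 'd': 1

1


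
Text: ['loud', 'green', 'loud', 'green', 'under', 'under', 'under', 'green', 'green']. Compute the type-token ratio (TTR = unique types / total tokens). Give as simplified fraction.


Tokens: 9
Unique types: ('green', 'loud', 'under') = 3
TTR = 3/9
Simplify: divide both by 3 -> 1/3
TTR = 1/3

1/3


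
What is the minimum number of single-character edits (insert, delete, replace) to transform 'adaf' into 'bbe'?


Building DP table for s1='adaf' (len 4) and s2='bbe' (len 3):
       b  b  e
    0  1  2  3
  a 1  1  2  3
  d 2  2  2  3
  a 3  3  3  3
  f 4  4  4  4
Edit distance = dp[4][3] = 4

4


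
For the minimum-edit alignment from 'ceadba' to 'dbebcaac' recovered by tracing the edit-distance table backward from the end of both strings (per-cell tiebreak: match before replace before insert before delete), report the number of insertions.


Edit distance = 6. Backtracking from cell (6, 8) with preference match > replace > insert > delete,
then listing the resulting alignment 'ceadba' -> 'dbebcaac' left to right:
  Step 1: insert 'd' [insertion #1]
  Step 2: replace c->b
  Step 3: keep 'e'
  Step 4: replace a->b
  Step 5: replace d->c
  Step 6: replace b->a
  Step 7: keep 'a'
  Step 8: insert 'c' [insertion #2]
Total insertions: 2

2


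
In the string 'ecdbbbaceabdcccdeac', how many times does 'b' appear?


Scanning 'ecdbbbaceabdcccdeac' for 'b':
  Position 3: 'b' -> MATCH (count: 1)
  Position 4: 'b' -> MATCH (count: 2)
  Position 5: 'b' -> MATCH (count: 3)
  Position 10: 'b' -> MATCH (count: 4)
Total occurrences of 'b': 4

4


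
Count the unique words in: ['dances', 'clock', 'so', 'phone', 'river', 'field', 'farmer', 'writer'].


Listing all tokens and tracking unique types:
  Token 1: 'dances' -> NEW (unique so far: 1)
  Token 2: 'clock' -> NEW (unique so far: 2)
  Token 3: 'so' -> NEW (unique so far: 3)
  Token 4: 'phone' -> NEW (unique so far: 4)
  Token 5: 'river' -> NEW (unique so far: 5)
  Token 6: 'field' -> NEW (unique so far: 6)
  Token 7: 'farmer' -> NEW (unique so far: 7)
  Token 8: 'writer' -> NEW (unique so far: 8)
Unique types: ('clock', 'dances', 'farmer', 'field', 'phone', 'river', 'so', 'writer')
Vocabulary size: 8

8


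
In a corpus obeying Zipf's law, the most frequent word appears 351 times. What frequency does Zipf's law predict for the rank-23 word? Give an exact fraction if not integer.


Zipf's law: freq(rank) = f1 / rank
f1 = 351, rank = 23
freq = 351 / 23
GCD(351, 23) = 1
Simplified: 351/23

351/23


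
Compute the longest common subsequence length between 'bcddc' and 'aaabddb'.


DP table for LCS of 'bcddc' and 'aaabddb':
       a  a  a  b  d  d  b
    0  0  0  0  0  0  0  0
  b 0  0  0  0  1  1  1  1
  c 0  0  0  0  1  1  1  1
  d 0  0  0  0  1  2  2  2
  d 0  0  0  0  1  2  3  3
  c 0  0  0  0  1  2  3  3
LCS: 'bdd'
LCS length = 3

3


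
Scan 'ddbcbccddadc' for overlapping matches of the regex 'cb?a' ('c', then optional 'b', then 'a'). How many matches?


Pattern: cb?a means 'c', then optional 'b', then 'a'.
Scanning 'ddbcbccddadc' position-by-position:
  Pos 0: window 'ddb' -> no
  Pos 1: window 'dbc' -> no
  Pos 2: window 'bcb' -> no
  Pos 3: window 'cbc' -> no
  Pos 4: window 'bcc' -> no
  Pos 5: window 'ccd' -> no
  Pos 6: window 'cdd' -> no
  Pos 7: window 'dda' -> no
  Pos 8: window 'dad' -> no
  Pos 9: window 'adc' -> no
  Pos 10: window 'dc' -> no
  Pos 11: window 'c' -> no
Total matches: 0

0
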